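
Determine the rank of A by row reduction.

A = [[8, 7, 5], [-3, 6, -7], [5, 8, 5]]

rank(A) = 3

Row reduction:
R2 <- R2 - (-3/8)*R1:  [     0   69/8  -41/8 ]
R3 <- R3 - (5/8)*R1:  [    0  29/8  15/8 ]
R3 <- R3 - (29/69)*R2:  [      0       0  278/69 ]
Row echelon form:
[ 8     7       5 ]
[ 0  69/8   -41/8 ]
[ 0     0  278/69 ]
Nonzero rows / pivot columns: 3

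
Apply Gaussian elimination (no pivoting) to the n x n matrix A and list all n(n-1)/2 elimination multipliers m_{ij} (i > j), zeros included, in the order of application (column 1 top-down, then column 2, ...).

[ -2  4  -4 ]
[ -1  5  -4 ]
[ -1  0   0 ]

Forward elimination:
R2 <- R2 - (1/2)*R1:  [  0   3  -2 ]
R3 <- R3 - (1/2)*R1:  [  0  -2   2 ]
R3 <- R3 - (-2/3)*R2:  [   0    0  2/3 ]
Multipliers (in order of application): m_{21} = 1/2, m_{31} = 1/2, m_{32} = -2/3

multipliers: 1/2, 1/2, -2/3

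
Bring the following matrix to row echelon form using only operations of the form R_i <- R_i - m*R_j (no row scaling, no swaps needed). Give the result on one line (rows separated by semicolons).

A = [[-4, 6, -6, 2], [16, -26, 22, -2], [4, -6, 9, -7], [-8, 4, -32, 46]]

REF = [-4 6 -6 2; 0 -2 -2 6; 0 0 3 -5; 0 0 0 -2]

Forward elimination:
R2 <- R2 - (-4)*R1:  [  0  -2  -2   6 ]
R3 <- R3 - (-1)*R1:  [  0   0   3  -5 ]
R4 <- R4 - (2)*R1:  [   0   -8  -20   42 ]
R4 <- R4 - (4)*R2:  [   0    0  -12   18 ]
R4 <- R4 - (-4)*R3:  [  0   0   0  -2 ]
Row echelon form:
[ -4   6  -6   2 ]
[  0  -2  -2   6 ]
[  0   0   3  -5 ]
[  0   0   0  -2 ]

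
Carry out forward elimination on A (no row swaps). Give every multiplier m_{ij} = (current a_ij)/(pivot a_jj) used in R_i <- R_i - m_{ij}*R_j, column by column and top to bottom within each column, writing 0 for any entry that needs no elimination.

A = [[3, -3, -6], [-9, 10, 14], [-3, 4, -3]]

multipliers: -3, -1, 1

Forward elimination:
R2 <- R2 - (-3)*R1:  [  0   1  -4 ]
R3 <- R3 - (-1)*R1:  [  0   1  -9 ]
R3 <- R3 - (1)*R2:  [  0   0  -5 ]
Multipliers (in order of application): m_{21} = -3, m_{31} = -1, m_{32} = 1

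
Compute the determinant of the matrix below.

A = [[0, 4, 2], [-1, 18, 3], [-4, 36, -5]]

det(A) = 4

Forward elimination:
R1 <-> R2   (pivot in column 1 was zero)
[ -1  18   3 ]
[  0   4   2 ]
[ -4  36  -5 ]
R3 <- R3 - (4)*R1:  [   0  -36  -17 ]
R3 <- R3 - (-9)*R2:  [ 0  0  1 ]
Upper-triangular form:
[ -1  18  3 ]
[  0   4  2 ]
[  0   0  1 ]
det(A) = (-1)^1 * (-1) * (4) * (1) = 4  (1 row swap -> sign -1)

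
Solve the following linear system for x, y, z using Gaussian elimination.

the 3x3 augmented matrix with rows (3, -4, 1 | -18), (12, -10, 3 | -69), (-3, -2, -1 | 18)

(-5, 0, -3)

Forward elimination on [A|b]:
R2 <- R2 - (4)*R1:  [  0   6  -1   3 ]
R3 <- R3 - (-1)*R1:  [  0  -6   0   0 ]
R3 <- R3 - (-1)*R2:  [  0   0  -1   3 ]
Row echelon form:
[ 3  -4   1  |  -18 ]
[ 0   6  -1  |    3 ]
[ 0   0  -1  |    3 ]
Back-substitution:
z = (3) / -1 = -3
y = (3 - (-1)*(-3)) / 6 = 0
x = (-18 - (-4)*(0) - (1)*(-3)) / 3 = -5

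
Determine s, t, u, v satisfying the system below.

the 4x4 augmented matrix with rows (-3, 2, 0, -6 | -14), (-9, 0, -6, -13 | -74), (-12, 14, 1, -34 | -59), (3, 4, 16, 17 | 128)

Forward elimination on [A|b]:
R2 <- R2 - (3)*R1:  [   0   -6   -6    5  -32 ]
R3 <- R3 - (4)*R1:  [   0    6    1  -10   -3 ]
R4 <- R4 - (-1)*R1:  [   0    6   16   11  114 ]
R3 <- R3 - (-1)*R2:  [   0    0   -5   -5  -35 ]
R4 <- R4 - (-1)*R2:  [  0   0  10  16  82 ]
R4 <- R4 - (-2)*R3:  [  0   0   0   6  12 ]
Row echelon form:
[ -3   2   0  -6  |  -14 ]
[  0  -6  -6   5  |  -32 ]
[  0   0  -5  -5  |  -35 ]
[  0   0   0   6  |   12 ]
Back-substitution:
v = (12) / 6 = 2
u = (-35 - (-5)*(2)) / -5 = 5
t = (-32 - (-6)*(5) - (5)*(2)) / -6 = 2
s = (-14 - (2)*(2) - (-6)*(2)) / -3 = 2

(2, 2, 5, 2)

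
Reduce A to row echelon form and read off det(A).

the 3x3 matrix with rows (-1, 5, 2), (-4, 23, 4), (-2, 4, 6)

Forward elimination:
R2 <- R2 - (4)*R1:  [  0   3  -4 ]
R3 <- R3 - (2)*R1:  [  0  -6   2 ]
R3 <- R3 - (-2)*R2:  [  0   0  -6 ]
Upper-triangular form:
[ -1  5   2 ]
[  0  3  -4 ]
[  0  0  -6 ]
det(A) = (-1)^0 * (-1) * (3) * (-6) = 18  (0 row swaps -> sign +1)

det(A) = 18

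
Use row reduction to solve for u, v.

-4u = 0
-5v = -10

Forward elimination on [A|b]:
Row echelon form:
[ -4   0  |    0 ]
[  0  -5  |  -10 ]
Back-substitution:
v = (-10) / -5 = 2
u = (0) / -4 = 0

(0, 2)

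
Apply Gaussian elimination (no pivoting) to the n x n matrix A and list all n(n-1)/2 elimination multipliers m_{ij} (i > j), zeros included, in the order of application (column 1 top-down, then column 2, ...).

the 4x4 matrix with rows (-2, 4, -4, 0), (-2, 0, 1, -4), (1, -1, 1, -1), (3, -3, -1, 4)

Forward elimination:
R2 <- R2 - (1)*R1:  [  0  -4   5  -4 ]
R3 <- R3 - (-1/2)*R1:  [  0   1  -1  -1 ]
R4 <- R4 - (-3/2)*R1:  [  0   3  -7   4 ]
R3 <- R3 - (-1/4)*R2:  [   0    0  1/4   -2 ]
R4 <- R4 - (-3/4)*R2:  [     0      0  -13/4      1 ]
R4 <- R4 - (-13)*R3:  [   0    0    0  -25 ]
Multipliers (in order of application): m_{21} = 1, m_{31} = -1/2, m_{41} = -3/2, m_{32} = -1/4, m_{42} = -3/4, m_{43} = -13

multipliers: 1, -1/2, -3/2, -1/4, -3/4, -13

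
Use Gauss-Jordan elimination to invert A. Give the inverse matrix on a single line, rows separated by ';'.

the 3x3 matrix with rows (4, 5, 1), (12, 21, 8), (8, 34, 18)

inverse = [-53/48 7/12 -19/96; 19/12 -2/3 5/24; -5/2 1 -1/4]

Gauss-Jordan on [A | I]:
R1 <- (1/4)*R1:  [   1  5/4  1/4  |  1/4    0    0 ]
R2 <- R2 - (12)*R1:  [  0   6   5  |  -3   1   0 ]
R3 <- R3 - (8)*R1:  [  0  24  16  |  -2   0   1 ]
R2 <- (1/6)*R2:  [    0     1   5/6  |  -1/2   1/6     0 ]
R1 <- R1 - (5/4)*R2:  [      1       0  -19/24  |     7/8   -5/24       0 ]
R3 <- R3 - (24)*R2:  [  0   0  -4  |  10  -4   1 ]
R3 <- (1/-4)*R3:  [    0     0     1  |  -5/2     1  -1/4 ]
R1 <- R1 - (-19/24)*R3:  [      1       0       0  |  -53/48    7/12  -19/96 ]
R2 <- R2 - (5/6)*R3:  [     0      1      0  |  19/12   -2/3   5/24 ]
Right block of [I | A^{-1}] is the inverse:
[ -53/48  7/12  -19/96 ]
[  19/12  -2/3    5/24 ]
[   -5/2     1    -1/4 ]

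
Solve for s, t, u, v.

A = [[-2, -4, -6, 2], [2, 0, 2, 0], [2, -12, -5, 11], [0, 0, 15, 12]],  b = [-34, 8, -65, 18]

(2, 4, 2, -1)

Forward elimination on [A|b]:
R2 <- R2 - (-1)*R1:  [   0   -4   -4    2  -26 ]
R3 <- R3 - (-1)*R1:  [   0  -16  -11   13  -99 ]
R3 <- R3 - (4)*R2:  [ 0  0  5  5  5 ]
R4 <- R4 - (3)*R3:  [  0   0   0  -3   3 ]
Row echelon form:
[ -2  -4  -6   2  |  -34 ]
[  0  -4  -4   2  |  -26 ]
[  0   0   5   5  |    5 ]
[  0   0   0  -3  |    3 ]
Back-substitution:
v = (3) / -3 = -1
u = (5 - (5)*(-1)) / 5 = 2
t = (-26 - (-4)*(2) - (2)*(-1)) / -4 = 4
s = (-34 - (-4)*(4) - (-6)*(2) - (2)*(-1)) / -2 = 2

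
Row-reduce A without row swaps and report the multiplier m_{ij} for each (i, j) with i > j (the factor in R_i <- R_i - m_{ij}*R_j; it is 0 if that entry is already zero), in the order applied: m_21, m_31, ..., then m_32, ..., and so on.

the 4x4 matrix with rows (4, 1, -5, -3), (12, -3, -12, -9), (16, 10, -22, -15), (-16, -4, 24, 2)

Forward elimination:
R2 <- R2 - (3)*R1:  [  0  -6   3   0 ]
R3 <- R3 - (4)*R1:  [  0   6  -2  -3 ]
R4 <- R4 - (-4)*R1:  [   0    0    4  -10 ]
R3 <- R3 - (-1)*R2:  [  0   0   1  -3 ]
R4: entry in column 2 is already 0 -> m_{42} = 0 (no row operation needed)
R4 <- R4 - (4)*R3:  [ 0  0  0  2 ]
Multipliers (in order of application): m_{21} = 3, m_{31} = 4, m_{41} = -4, m_{32} = -1, m_{42} = 0, m_{43} = 4

multipliers: 3, 4, -4, -1, 0, 4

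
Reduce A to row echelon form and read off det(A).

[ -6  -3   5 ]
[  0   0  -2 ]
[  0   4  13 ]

det(A) = -48

Forward elimination:
R2 <-> R3   (pivot in column 2 was zero)
[ -6  -3   5 ]
[  0   4  13 ]
[  0   0  -2 ]
Upper-triangular form:
[ -6  -3   5 ]
[  0   4  13 ]
[  0   0  -2 ]
det(A) = (-1)^1 * (-6) * (4) * (-2) = -48  (1 row swap -> sign -1)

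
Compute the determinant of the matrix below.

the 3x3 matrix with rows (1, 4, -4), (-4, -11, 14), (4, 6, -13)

det(A) = -5

Forward elimination:
R2 <- R2 - (-4)*R1:  [  0   5  -2 ]
R3 <- R3 - (4)*R1:  [   0  -10    3 ]
R3 <- R3 - (-2)*R2:  [  0   0  -1 ]
Upper-triangular form:
[ 1  4  -4 ]
[ 0  5  -2 ]
[ 0  0  -1 ]
det(A) = (-1)^0 * (1) * (5) * (-1) = -5  (0 row swaps -> sign +1)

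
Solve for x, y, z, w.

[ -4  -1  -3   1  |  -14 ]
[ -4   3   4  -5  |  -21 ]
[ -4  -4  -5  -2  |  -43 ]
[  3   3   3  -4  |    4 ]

(3, 4, 1, 5)

Forward elimination on [A|b]:
R2 <- R2 - (1)*R1:  [  0   4   7  -6  -7 ]
R3 <- R3 - (1)*R1:  [   0   -3   -2   -3  -29 ]
R4 <- R4 - (-3/4)*R1:  [     0    9/4    3/4  -13/4  -13/2 ]
R3 <- R3 - (-3/4)*R2:  [      0       0    13/4   -15/2  -137/4 ]
R4 <- R4 - (9/16)*R2:  [      0       0  -51/16     1/8  -41/16 ]
R4 <- R4 - (-51/52)*R3:  [       0        0        0   -94/13  -470/13 ]
Row echelon form:
[ -4  -1    -3       1  |      -14 ]
[  0   4     7      -6  |       -7 ]
[  0   0  13/4   -15/2  |   -137/4 ]
[  0   0     0  -94/13  |  -470/13 ]
Back-substitution:
w = (-470/13) / (-94/13) = 5
z = (-137/4 - (-15/2)*(5)) / (13/4) = 1
y = (-7 - (7)*(1) - (-6)*(5)) / 4 = 4
x = (-14 - (-1)*(4) - (-3)*(1) - (1)*(5)) / -4 = 3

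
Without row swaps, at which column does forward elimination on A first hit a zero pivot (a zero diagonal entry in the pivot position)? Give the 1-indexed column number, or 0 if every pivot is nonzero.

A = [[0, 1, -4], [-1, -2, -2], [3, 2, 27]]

Naive forward elimination:
Pivot entry (1,1) is zero but row 2 has -1 in column 1 -> naive elimination stops; a row interchange (e.g. R1 <-> R2) would be required here.

first zero-pivot column = 1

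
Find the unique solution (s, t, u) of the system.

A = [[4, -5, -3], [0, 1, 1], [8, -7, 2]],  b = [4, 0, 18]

(0, -2, 2)

Forward elimination on [A|b]:
R3 <- R3 - (2)*R1:  [  0   3   8  10 ]
R3 <- R3 - (3)*R2:  [  0   0   5  10 ]
Row echelon form:
[ 4  -5  -3  |   4 ]
[ 0   1   1  |   0 ]
[ 0   0   5  |  10 ]
Back-substitution:
u = (10) / 5 = 2
t = (0 - (1)*(2)) / 1 = -2
s = (4 - (-5)*(-2) - (-3)*(2)) / 4 = 0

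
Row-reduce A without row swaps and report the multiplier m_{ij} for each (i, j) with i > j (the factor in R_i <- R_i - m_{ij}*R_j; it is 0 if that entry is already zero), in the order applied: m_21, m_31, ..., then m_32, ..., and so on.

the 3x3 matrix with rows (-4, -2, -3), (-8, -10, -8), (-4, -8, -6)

Forward elimination:
R2 <- R2 - (2)*R1:  [  0  -6  -2 ]
R3 <- R3 - (1)*R1:  [  0  -6  -3 ]
R3 <- R3 - (1)*R2:  [  0   0  -1 ]
Multipliers (in order of application): m_{21} = 2, m_{31} = 1, m_{32} = 1

multipliers: 2, 1, 1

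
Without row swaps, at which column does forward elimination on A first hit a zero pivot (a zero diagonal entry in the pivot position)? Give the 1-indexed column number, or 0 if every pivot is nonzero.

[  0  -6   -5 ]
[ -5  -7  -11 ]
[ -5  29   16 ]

Naive forward elimination:
Pivot entry (1,1) is zero but row 2 has -5 in column 1 -> naive elimination stops; a row interchange (e.g. R1 <-> R2) would be required here.

first zero-pivot column = 1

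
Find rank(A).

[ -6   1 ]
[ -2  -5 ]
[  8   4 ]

Row reduction:
R2 <- R2 - (1/3)*R1:  [     0  -16/3 ]
R3 <- R3 - (-4/3)*R1:  [    0  16/3 ]
R3 <- R3 - (-1)*R2:  [ 0  0 ]
Row echelon form:
[ -6      1 ]
[  0  -16/3 ]
[  0      0 ]
Nonzero rows / pivot columns: 2

rank(A) = 2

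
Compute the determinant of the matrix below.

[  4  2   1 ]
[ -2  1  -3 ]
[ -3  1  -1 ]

Forward elimination:
R2 <- R2 - (-1/2)*R1:  [    0     2  -5/2 ]
R3 <- R3 - (-3/4)*R1:  [    0   5/2  -1/4 ]
R3 <- R3 - (5/4)*R2:  [    0     0  23/8 ]
Upper-triangular form:
[ 4  2     1 ]
[ 0  2  -5/2 ]
[ 0  0  23/8 ]
det(A) = (-1)^0 * (4) * (2) * (23/8) = 23  (0 row swaps -> sign +1)

det(A) = 23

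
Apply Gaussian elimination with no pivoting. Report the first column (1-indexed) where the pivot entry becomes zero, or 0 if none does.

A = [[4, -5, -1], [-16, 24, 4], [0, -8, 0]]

Naive forward elimination:
R2 <- R2 - (-4)*R1:  [ 0  4  0 ]
R3 <- R3 - (-2)*R2:  [ 0  0  0 ]
Matrix at this point:
[ 4  -5  -1 ]
[ 0   4   0 ]
[ 0   0   0 ]
Pivot entry (3,3) in the last row is zero and there are no rows below to swap with -> zero pivot in column 3 (A is singular).

first zero-pivot column = 3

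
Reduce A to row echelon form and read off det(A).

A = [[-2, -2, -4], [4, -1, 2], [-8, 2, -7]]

det(A) = -30

Forward elimination:
R2 <- R2 - (-2)*R1:  [  0  -5  -6 ]
R3 <- R3 - (4)*R1:  [  0  10   9 ]
R3 <- R3 - (-2)*R2:  [  0   0  -3 ]
Upper-triangular form:
[ -2  -2  -4 ]
[  0  -5  -6 ]
[  0   0  -3 ]
det(A) = (-1)^0 * (-2) * (-5) * (-3) = -30  (0 row swaps -> sign +1)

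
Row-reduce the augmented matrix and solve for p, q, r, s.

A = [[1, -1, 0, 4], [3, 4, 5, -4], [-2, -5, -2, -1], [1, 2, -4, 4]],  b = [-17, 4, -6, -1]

Forward elimination on [A|b]:
R2 <- R2 - (3)*R1:  [   0    7    5  -16   55 ]
R3 <- R3 - (-2)*R1:  [   0   -7   -2    7  -40 ]
R4 <- R4 - (1)*R1:  [  0   3  -4   0  16 ]
R3 <- R3 - (-1)*R2:  [  0   0   3  -9  15 ]
R4 <- R4 - (3/7)*R2:  [     0      0  -43/7   48/7  -53/7 ]
R4 <- R4 - (-43/21)*R3:  [     0      0      0  -81/7  162/7 ]
Row echelon form:
[ 1  -1  0      4  |    -17 ]
[ 0   7  5    -16  |     55 ]
[ 0   0  3     -9  |     15 ]
[ 0   0  0  -81/7  |  162/7 ]
Back-substitution:
s = (162/7) / (-81/7) = -2
r = (15 - (-9)*(-2)) / 3 = -1
q = (55 - (5)*(-1) - (-16)*(-2)) / 7 = 4
p = (-17 - (-1)*(4) - (4)*(-2)) / 1 = -5

(-5, 4, -1, -2)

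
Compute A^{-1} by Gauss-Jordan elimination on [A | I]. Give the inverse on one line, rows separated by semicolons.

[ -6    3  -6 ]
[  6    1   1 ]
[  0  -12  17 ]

inverse = [-29/48 -7/16 -3/16; 17/8 17/8 5/8; 3/2 3/2 1/2]

Gauss-Jordan on [A | I]:
R1 <- (1/-6)*R1:  [    1  -1/2     1  |  -1/6     0     0 ]
R2 <- R2 - (6)*R1:  [  0   4  -5  |   1   1   0 ]
R2 <- (1/4)*R2:  [    0     1  -5/4  |   1/4   1/4     0 ]
R1 <- R1 - (-1/2)*R2:  [     1      0    3/8  |  -1/24    1/8      0 ]
R3 <- R3 - (-12)*R2:  [ 0  0  2  |  3  3  1 ]
R3 <- (1/2)*R3:  [   0    0    1  |  3/2  3/2  1/2 ]
R1 <- R1 - (3/8)*R3:  [      1       0       0  |  -29/48   -7/16   -3/16 ]
R2 <- R2 - (-5/4)*R3:  [    0     1     0  |  17/8  17/8   5/8 ]
Right block of [I | A^{-1}] is the inverse:
[ -29/48  -7/16  -3/16 ]
[   17/8   17/8    5/8 ]
[    3/2    3/2    1/2 ]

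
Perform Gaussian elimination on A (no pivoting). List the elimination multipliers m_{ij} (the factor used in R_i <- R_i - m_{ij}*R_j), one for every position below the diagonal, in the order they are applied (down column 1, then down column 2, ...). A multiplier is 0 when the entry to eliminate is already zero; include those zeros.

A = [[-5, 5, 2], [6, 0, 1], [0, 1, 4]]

Forward elimination:
R2 <- R2 - (-6/5)*R1:  [    0     6  17/5 ]
R3: entry in column 1 is already 0 -> m_{31} = 0 (no row operation needed)
R3 <- R3 - (1/6)*R2:  [      0       0  103/30 ]
Multipliers (in order of application): m_{21} = -6/5, m_{31} = 0, m_{32} = 1/6

multipliers: -6/5, 0, 1/6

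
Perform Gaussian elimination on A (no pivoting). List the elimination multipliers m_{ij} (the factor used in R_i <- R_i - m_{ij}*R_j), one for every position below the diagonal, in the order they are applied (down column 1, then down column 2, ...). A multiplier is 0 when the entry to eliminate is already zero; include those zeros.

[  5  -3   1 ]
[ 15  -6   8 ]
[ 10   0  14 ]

multipliers: 3, 2, 2

Forward elimination:
R2 <- R2 - (3)*R1:  [ 0  3  5 ]
R3 <- R3 - (2)*R1:  [  0   6  12 ]
R3 <- R3 - (2)*R2:  [ 0  0  2 ]
Multipliers (in order of application): m_{21} = 3, m_{31} = 2, m_{32} = 2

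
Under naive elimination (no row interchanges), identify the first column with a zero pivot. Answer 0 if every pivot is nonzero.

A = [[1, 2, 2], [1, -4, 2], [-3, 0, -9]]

Naive forward elimination:
R2 <- R2 - (1)*R1:  [  0  -6   0 ]
R3 <- R3 - (-3)*R1:  [  0   6  -3 ]
R3 <- R3 - (-1)*R2:  [  0   0  -3 ]
All pivots nonzero; naive elimination completes without hitting a zero pivot.

first zero-pivot column = 0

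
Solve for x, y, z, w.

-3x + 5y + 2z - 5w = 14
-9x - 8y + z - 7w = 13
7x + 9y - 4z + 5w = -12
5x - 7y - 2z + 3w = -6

Forward elimination on [A|b]:
R2 <- R2 - (3)*R1:  [   0  -23   -5    8  -29 ]
R3 <- R3 - (-7/3)*R1:  [     0   62/3    2/3  -20/3   62/3 ]
R4 <- R4 - (-5/3)*R1:  [     0    4/3    4/3  -16/3   52/3 ]
R3 <- R3 - (-62/69)*R2:  [       0        0   -88/23    12/23  -124/23 ]
R4 <- R4 - (-4/69)*R2:  [       0        0    24/23  -112/23   360/23 ]
R4 <- R4 - (-3/11)*R3:  [      0       0       0  -52/11  156/11 ]
Row echelon form:
[ -3    5       2      -5  |       14 ]
[  0  -23      -5       8  |      -29 ]
[  0    0  -88/23   12/23  |  -124/23 ]
[  0    0       0  -52/11  |   156/11 ]
Back-substitution:
w = (156/11) / (-52/11) = -3
z = (-124/23 - (12/23)*(-3)) / (-88/23) = 1
y = (-29 - (-5)*(1) - (8)*(-3)) / -23 = 0
x = (14 - (5)*(0) - (2)*(1) - (-5)*(-3)) / -3 = 1

(1, 0, 1, -3)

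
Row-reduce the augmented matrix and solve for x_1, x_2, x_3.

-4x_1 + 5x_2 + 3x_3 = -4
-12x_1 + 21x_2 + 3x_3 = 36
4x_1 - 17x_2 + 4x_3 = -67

Forward elimination on [A|b]:
R2 <- R2 - (3)*R1:  [  0   6  -6  48 ]
R3 <- R3 - (-1)*R1:  [   0  -12    7  -71 ]
R3 <- R3 - (-2)*R2:  [  0   0  -5  25 ]
Row echelon form:
[ -4  5   3  |  -4 ]
[  0  6  -6  |  48 ]
[  0  0  -5  |  25 ]
Back-substitution:
x_3 = (25) / -5 = -5
x_2 = (48 - (-6)*(-5)) / 6 = 3
x_1 = (-4 - (5)*(3) - (3)*(-5)) / -4 = 1

(1, 3, -5)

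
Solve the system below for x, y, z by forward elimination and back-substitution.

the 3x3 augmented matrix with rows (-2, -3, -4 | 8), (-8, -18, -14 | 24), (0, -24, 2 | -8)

Forward elimination on [A|b]:
R2 <- R2 - (4)*R1:  [  0  -6   2  -8 ]
R3 <- R3 - (4)*R2:  [  0   0  -6  24 ]
Row echelon form:
[ -2  -3  -4  |   8 ]
[  0  -6   2  |  -8 ]
[  0   0  -6  |  24 ]
Back-substitution:
z = (24) / -6 = -4
y = (-8 - (2)*(-4)) / -6 = 0
x = (8 - (-3)*(0) - (-4)*(-4)) / -2 = 4

(4, 0, -4)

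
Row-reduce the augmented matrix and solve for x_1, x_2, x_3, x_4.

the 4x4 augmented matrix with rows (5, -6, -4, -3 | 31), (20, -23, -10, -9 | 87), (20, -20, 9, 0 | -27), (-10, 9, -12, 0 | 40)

(-4, -4, -3, -5)

Forward elimination on [A|b]:
R2 <- R2 - (4)*R1:  [   0    1    6    3  -37 ]
R3 <- R3 - (4)*R1:  [    0     4    25    12  -151 ]
R4 <- R4 - (-2)*R1:  [   0   -3  -20   -6  102 ]
R3 <- R3 - (4)*R2:  [  0   0   1   0  -3 ]
R4 <- R4 - (-3)*R2:  [  0   0  -2   3  -9 ]
R4 <- R4 - (-2)*R3:  [   0    0    0    3  -15 ]
Row echelon form:
[ 5  -6  -4  -3  |   31 ]
[ 0   1   6   3  |  -37 ]
[ 0   0   1   0  |   -3 ]
[ 0   0   0   3  |  -15 ]
Back-substitution:
x_4 = (-15) / 3 = -5
x_3 = (-3) / 1 = -3
x_2 = (-37 - (6)*(-3) - (3)*(-5)) / 1 = -4
x_1 = (31 - (-6)*(-4) - (-4)*(-3) - (-3)*(-5)) / 5 = -4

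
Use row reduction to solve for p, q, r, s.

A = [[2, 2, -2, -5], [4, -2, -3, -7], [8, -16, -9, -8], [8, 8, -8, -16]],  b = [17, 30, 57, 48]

Forward elimination on [A|b]:
R2 <- R2 - (2)*R1:  [  0  -6   1   3  -4 ]
R3 <- R3 - (4)*R1:  [   0  -24   -1   12  -11 ]
R4 <- R4 - (4)*R1:  [   0    0    0    4  -20 ]
R3 <- R3 - (4)*R2:  [  0   0  -5   0   5 ]
Row echelon form:
[ 2   2  -2  -5  |   17 ]
[ 0  -6   1   3  |   -4 ]
[ 0   0  -5   0  |    5 ]
[ 0   0   0   4  |  -20 ]
Back-substitution:
s = (-20) / 4 = -5
r = (5) / -5 = -1
q = (-4 - (1)*(-1) - (3)*(-5)) / -6 = -2
p = (17 - (2)*(-2) - (-2)*(-1) - (-5)*(-5)) / 2 = -3

(-3, -2, -1, -5)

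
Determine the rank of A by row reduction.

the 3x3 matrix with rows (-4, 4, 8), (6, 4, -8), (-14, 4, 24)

Row reduction:
R2 <- R2 - (-3/2)*R1:  [  0  10   4 ]
R3 <- R3 - (7/2)*R1:  [   0  -10   -4 ]
R3 <- R3 - (-1)*R2:  [ 0  0  0 ]
Row echelon form:
[ -4   4  8 ]
[  0  10  4 ]
[  0   0  0 ]
Nonzero rows / pivot columns: 2

rank(A) = 2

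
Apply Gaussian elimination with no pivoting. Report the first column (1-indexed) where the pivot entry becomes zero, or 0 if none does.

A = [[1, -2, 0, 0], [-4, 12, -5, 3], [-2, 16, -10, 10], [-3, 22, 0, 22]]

first zero-pivot column = 0

Naive forward elimination:
R2 <- R2 - (-4)*R1:  [  0   4  -5   3 ]
R3 <- R3 - (-2)*R1:  [   0   12  -10   10 ]
R4 <- R4 - (-3)*R1:  [  0  16   0  22 ]
R3 <- R3 - (3)*R2:  [ 0  0  5  1 ]
R4 <- R4 - (4)*R2:  [  0   0  20  10 ]
R4 <- R4 - (4)*R3:  [ 0  0  0  6 ]
All pivots nonzero; naive elimination completes without hitting a zero pivot.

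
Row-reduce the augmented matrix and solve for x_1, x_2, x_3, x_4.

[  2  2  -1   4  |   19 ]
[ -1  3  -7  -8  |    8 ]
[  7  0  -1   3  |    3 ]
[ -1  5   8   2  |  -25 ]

(-2, 1, -5, 4)

Forward elimination on [A|b]:
R2 <- R2 - (-1/2)*R1:  [     0      4  -15/2     -6   35/2 ]
R3 <- R3 - (7/2)*R1:  [      0      -7     5/2     -11  -127/2 ]
R4 <- R4 - (-1/2)*R1:  [     0      6   15/2      4  -31/2 ]
R3 <- R3 - (-7/4)*R2:  [      0       0   -85/8   -43/2  -263/8 ]
R4 <- R4 - (3/2)*R2:  [      0       0    75/4      13  -167/4 ]
R4 <- R4 - (-30/17)*R3:  [        0         0         0   -424/17  -1696/17 ]
Row echelon form:
[ 2  2     -1        4  |        19 ]
[ 0  4  -15/2       -6  |      35/2 ]
[ 0  0  -85/8    -43/2  |    -263/8 ]
[ 0  0      0  -424/17  |  -1696/17 ]
Back-substitution:
x_4 = (-1696/17) / (-424/17) = 4
x_3 = (-263/8 - (-43/2)*(4)) / (-85/8) = -5
x_2 = (35/2 - (-15/2)*(-5) - (-6)*(4)) / 4 = 1
x_1 = (19 - (2)*(1) - (-1)*(-5) - (4)*(4)) / 2 = -2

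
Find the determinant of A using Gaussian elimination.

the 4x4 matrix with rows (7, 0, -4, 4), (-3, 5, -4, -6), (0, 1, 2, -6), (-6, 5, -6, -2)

Forward elimination:
R2 <- R2 - (-3/7)*R1:  [     0      5  -40/7  -30/7 ]
R4 <- R4 - (-6/7)*R1:  [     0      5  -66/7   10/7 ]
R3 <- R3 - (1/5)*R2:  [     0      0   22/7  -36/7 ]
R4 <- R4 - (1)*R2:  [     0      0  -26/7   40/7 ]
R4 <- R4 - (-13/11)*R3:  [     0      0      0  -4/11 ]
Upper-triangular form:
[ 7  0     -4      4 ]
[ 0  5  -40/7  -30/7 ]
[ 0  0   22/7  -36/7 ]
[ 0  0      0  -4/11 ]
det(A) = (-1)^0 * (7) * (5) * (22/7) * (-4/11) = -40  (0 row swaps -> sign +1)

det(A) = -40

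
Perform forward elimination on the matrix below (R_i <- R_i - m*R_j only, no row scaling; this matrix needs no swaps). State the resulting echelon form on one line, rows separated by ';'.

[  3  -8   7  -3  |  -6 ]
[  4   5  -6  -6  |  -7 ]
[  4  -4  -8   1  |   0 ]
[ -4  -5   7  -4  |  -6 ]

Forward elimination:
R2 <- R2 - (4/3)*R1:  [     0   47/3  -46/3     -2      1 ]
R3 <- R3 - (4/3)*R1:  [     0   20/3  -52/3      5      8 ]
R4 <- R4 - (-4/3)*R1:  [     0  -47/3   49/3     -8    -14 ]
R3 <- R3 - (20/47)*R2:  [       0        0  -508/47   275/47   356/47 ]
R4 <- R4 - (-1)*R2:  [   0    0    1  -10  -13 ]
R4 <- R4 - (-47/508)*R3:  [         0          0          0  -4805/508  -1562/127 ]
Row echelon form:
[ 3    -8        7         -3  |         -6 ]
[ 0  47/3    -46/3         -2  |          1 ]
[ 0     0  -508/47     275/47  |     356/47 ]
[ 0     0        0  -4805/508  |  -1562/127 ]

REF = [3 -8 7 -3 -6; 0 47/3 -46/3 -2 1; 0 0 -508/47 275/47 356/47; 0 0 0 -4805/508 -1562/127]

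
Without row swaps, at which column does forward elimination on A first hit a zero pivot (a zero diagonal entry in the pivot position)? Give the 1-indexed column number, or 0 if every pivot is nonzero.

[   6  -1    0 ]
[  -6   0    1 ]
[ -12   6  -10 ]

Naive forward elimination:
R2 <- R2 - (-1)*R1:  [  0  -1   1 ]
R3 <- R3 - (-2)*R1:  [   0    4  -10 ]
R3 <- R3 - (-4)*R2:  [  0   0  -6 ]
All pivots nonzero; naive elimination completes without hitting a zero pivot.

first zero-pivot column = 0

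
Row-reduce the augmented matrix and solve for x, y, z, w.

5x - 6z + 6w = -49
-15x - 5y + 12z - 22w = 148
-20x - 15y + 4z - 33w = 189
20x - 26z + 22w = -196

(-5, -1, 2, -2)

Forward elimination on [A|b]:
R2 <- R2 - (-3)*R1:  [  0  -5  -6  -4   1 ]
R3 <- R3 - (-4)*R1:  [   0  -15  -20   -9   -7 ]
R4 <- R4 - (4)*R1:  [  0   0  -2  -2   0 ]
R3 <- R3 - (3)*R2:  [   0    0   -2    3  -10 ]
R4 <- R4 - (1)*R3:  [  0   0   0  -5  10 ]
Row echelon form:
[ 5   0  -6   6  |  -49 ]
[ 0  -5  -6  -4  |    1 ]
[ 0   0  -2   3  |  -10 ]
[ 0   0   0  -5  |   10 ]
Back-substitution:
w = (10) / -5 = -2
z = (-10 - (3)*(-2)) / -2 = 2
y = (1 - (-6)*(2) - (-4)*(-2)) / -5 = -1
x = (-49 - (-6)*(2) - (6)*(-2)) / 5 = -5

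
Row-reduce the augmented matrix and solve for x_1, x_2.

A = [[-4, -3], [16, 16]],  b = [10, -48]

Forward elimination on [A|b]:
R2 <- R2 - (-4)*R1:  [  0   4  -8 ]
Row echelon form:
[ -4  -3  |  10 ]
[  0   4  |  -8 ]
Back-substitution:
x_2 = (-8) / 4 = -2
x_1 = (10 - (-3)*(-2)) / -4 = -1

(-1, -2)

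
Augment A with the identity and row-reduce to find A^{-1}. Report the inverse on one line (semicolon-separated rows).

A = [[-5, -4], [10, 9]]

inverse = [-9/5 -4/5; 2 1]

Gauss-Jordan on [A | I]:
R1 <- (1/-5)*R1:  [    1   4/5  |  -1/5     0 ]
R2 <- R2 - (10)*R1:  [ 0  1  |  2  1 ]
R1 <- R1 - (4/5)*R2:  [    1     0  |  -9/5  -4/5 ]
Right block of [I | A^{-1}] is the inverse:
[ -9/5  -4/5 ]
[    2     1 ]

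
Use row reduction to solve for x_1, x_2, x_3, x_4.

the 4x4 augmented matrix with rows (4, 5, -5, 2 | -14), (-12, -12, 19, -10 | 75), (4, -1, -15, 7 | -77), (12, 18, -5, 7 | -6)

(-2, 3, 3, -3)

Forward elimination on [A|b]:
R2 <- R2 - (-3)*R1:  [  0   3   4  -4  33 ]
R3 <- R3 - (1)*R1:  [   0   -6  -10    5  -63 ]
R4 <- R4 - (3)*R1:  [  0   3  10   1  36 ]
R3 <- R3 - (-2)*R2:  [  0   0  -2  -3   3 ]
R4 <- R4 - (1)*R2:  [ 0  0  6  5  3 ]
R4 <- R4 - (-3)*R3:  [  0   0   0  -4  12 ]
Row echelon form:
[ 4  5  -5   2  |  -14 ]
[ 0  3   4  -4  |   33 ]
[ 0  0  -2  -3  |    3 ]
[ 0  0   0  -4  |   12 ]
Back-substitution:
x_4 = (12) / -4 = -3
x_3 = (3 - (-3)*(-3)) / -2 = 3
x_2 = (33 - (4)*(3) - (-4)*(-3)) / 3 = 3
x_1 = (-14 - (5)*(3) - (-5)*(3) - (2)*(-3)) / 4 = -2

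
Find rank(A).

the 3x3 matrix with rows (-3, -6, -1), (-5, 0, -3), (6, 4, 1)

rank(A) = 3

Row reduction:
R2 <- R2 - (5/3)*R1:  [    0    10  -4/3 ]
R3 <- R3 - (-2)*R1:  [  0  -8  -1 ]
R3 <- R3 - (-4/5)*R2:  [      0       0  -31/15 ]
Row echelon form:
[ -3  -6      -1 ]
[  0  10    -4/3 ]
[  0   0  -31/15 ]
Nonzero rows / pivot columns: 3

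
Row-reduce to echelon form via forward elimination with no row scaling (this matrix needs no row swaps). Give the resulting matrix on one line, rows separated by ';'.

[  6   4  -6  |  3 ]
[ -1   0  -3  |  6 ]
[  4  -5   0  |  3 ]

REF = [6 4 -6 3; 0 2/3 -4 13/2; 0 0 -42 303/4]

Forward elimination:
R2 <- R2 - (-1/6)*R1:  [    0   2/3    -4  13/2 ]
R3 <- R3 - (2/3)*R1:  [     0  -23/3      4      1 ]
R3 <- R3 - (-23/2)*R2:  [     0      0    -42  303/4 ]
Row echelon form:
[ 6    4   -6  |      3 ]
[ 0  2/3   -4  |   13/2 ]
[ 0    0  -42  |  303/4 ]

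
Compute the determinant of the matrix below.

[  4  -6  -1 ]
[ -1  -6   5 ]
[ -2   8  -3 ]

det(A) = 10

Forward elimination:
R2 <- R2 - (-1/4)*R1:  [     0  -15/2   19/4 ]
R3 <- R3 - (-1/2)*R1:  [    0     5  -7/2 ]
R3 <- R3 - (-2/3)*R2:  [    0     0  -1/3 ]
Upper-triangular form:
[ 4     -6    -1 ]
[ 0  -15/2  19/4 ]
[ 0      0  -1/3 ]
det(A) = (-1)^0 * (4) * (-15/2) * (-1/3) = 10  (0 row swaps -> sign +1)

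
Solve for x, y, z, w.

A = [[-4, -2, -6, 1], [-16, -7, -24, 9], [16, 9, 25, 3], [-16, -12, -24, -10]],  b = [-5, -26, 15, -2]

Forward elimination on [A|b]:
R2 <- R2 - (4)*R1:  [  0   1   0   5  -6 ]
R3 <- R3 - (-4)*R1:  [  0   1   1   7  -5 ]
R4 <- R4 - (4)*R1:  [   0   -4    0  -14   18 ]
R3 <- R3 - (1)*R2:  [ 0  0  1  2  1 ]
R4 <- R4 - (-4)*R2:  [  0   0   0   6  -6 ]
Row echelon form:
[ -4  -2  -6  1  |  -5 ]
[  0   1   0  5  |  -6 ]
[  0   0   1  2  |   1 ]
[  0   0   0  6  |  -6 ]
Back-substitution:
w = (-6) / 6 = -1
z = (1 - (2)*(-1)) / 1 = 3
y = (-6 - (5)*(-1)) / 1 = -1
x = (-5 - (-2)*(-1) - (-6)*(3) - (1)*(-1)) / -4 = -3

(-3, -1, 3, -1)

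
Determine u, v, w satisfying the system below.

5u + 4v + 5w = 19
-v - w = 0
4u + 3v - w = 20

Forward elimination on [A|b]:
R3 <- R3 - (4/5)*R1:  [    0  -1/5    -5  24/5 ]
R3 <- R3 - (1/5)*R2:  [     0      0  -24/5   24/5 ]
Row echelon form:
[ 5   4      5  |    19 ]
[ 0  -1     -1  |     0 ]
[ 0   0  -24/5  |  24/5 ]
Back-substitution:
w = (24/5) / (-24/5) = -1
v = (0 - (-1)*(-1)) / -1 = 1
u = (19 - (4)*(1) - (5)*(-1)) / 5 = 4

(4, 1, -1)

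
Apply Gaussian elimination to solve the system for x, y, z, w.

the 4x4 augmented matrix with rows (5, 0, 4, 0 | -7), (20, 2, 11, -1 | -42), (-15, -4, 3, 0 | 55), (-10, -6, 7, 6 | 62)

Forward elimination on [A|b]:
R2 <- R2 - (4)*R1:  [   0    2   -5   -1  -14 ]
R3 <- R3 - (-3)*R1:  [  0  -4  15   0  34 ]
R4 <- R4 - (-2)*R1:  [  0  -6  15   6  48 ]
R3 <- R3 - (-2)*R2:  [  0   0   5  -2   6 ]
R4 <- R4 - (-3)*R2:  [ 0  0  0  3  6 ]
Row echelon form:
[ 5  0   4   0  |   -7 ]
[ 0  2  -5  -1  |  -14 ]
[ 0  0   5  -2  |    6 ]
[ 0  0   0   3  |    6 ]
Back-substitution:
w = (6) / 3 = 2
z = (6 - (-2)*(2)) / 5 = 2
y = (-14 - (-5)*(2) - (-1)*(2)) / 2 = -1
x = (-7 - (4)*(2)) / 5 = -3

(-3, -1, 2, 2)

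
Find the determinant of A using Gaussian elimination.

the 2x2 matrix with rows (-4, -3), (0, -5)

det(A) = 20

Forward elimination:
Upper-triangular form:
[ -4  -3 ]
[  0  -5 ]
det(A) = (-1)^0 * (-4) * (-5) = 20  (0 row swaps -> sign +1)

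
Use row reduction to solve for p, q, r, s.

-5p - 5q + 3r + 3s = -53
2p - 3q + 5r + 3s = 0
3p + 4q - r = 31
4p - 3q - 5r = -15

(5, 5, 4, -5)

Forward elimination on [A|b]:
R2 <- R2 - (-2/5)*R1:  [      0      -5    31/5    21/5  -106/5 ]
R3 <- R3 - (-3/5)*R1:  [    0     1   4/5   9/5  -4/5 ]
R4 <- R4 - (-4/5)*R1:  [      0      -7   -13/5    12/5  -287/5 ]
R3 <- R3 - (-1/5)*R2:  [       0        0    51/25    66/25  -126/25 ]
R4 <- R4 - (7/5)*R2:  [       0        0  -282/25   -87/25  -693/25 ]
R4 <- R4 - (-94/17)*R3:  [       0        0        0   189/17  -945/17 ]
Row echelon form:
[ -5  -5      3       3  |      -53 ]
[  0  -5   31/5    21/5  |   -106/5 ]
[  0   0  51/25   66/25  |  -126/25 ]
[  0   0      0  189/17  |  -945/17 ]
Back-substitution:
s = (-945/17) / (189/17) = -5
r = (-126/25 - (66/25)*(-5)) / (51/25) = 4
q = (-106/5 - (31/5)*(4) - (21/5)*(-5)) / -5 = 5
p = (-53 - (-5)*(5) - (3)*(4) - (3)*(-5)) / -5 = 5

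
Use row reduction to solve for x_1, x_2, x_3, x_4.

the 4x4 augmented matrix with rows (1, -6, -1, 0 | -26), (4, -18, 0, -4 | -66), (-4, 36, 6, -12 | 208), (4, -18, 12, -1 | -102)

(2, 5, -2, -4)

Forward elimination on [A|b]:
R2 <- R2 - (4)*R1:  [  0   6   4  -4  38 ]
R3 <- R3 - (-4)*R1:  [   0   12    2  -12  104 ]
R4 <- R4 - (4)*R1:  [  0   6  16  -1   2 ]
R3 <- R3 - (2)*R2:  [  0   0  -6  -4  28 ]
R4 <- R4 - (1)*R2:  [   0    0   12    3  -36 ]
R4 <- R4 - (-2)*R3:  [  0   0   0  -5  20 ]
Row echelon form:
[ 1  -6  -1   0  |  -26 ]
[ 0   6   4  -4  |   38 ]
[ 0   0  -6  -4  |   28 ]
[ 0   0   0  -5  |   20 ]
Back-substitution:
x_4 = (20) / -5 = -4
x_3 = (28 - (-4)*(-4)) / -6 = -2
x_2 = (38 - (4)*(-2) - (-4)*(-4)) / 6 = 5
x_1 = (-26 - (-6)*(5) - (-1)*(-2)) / 1 = 2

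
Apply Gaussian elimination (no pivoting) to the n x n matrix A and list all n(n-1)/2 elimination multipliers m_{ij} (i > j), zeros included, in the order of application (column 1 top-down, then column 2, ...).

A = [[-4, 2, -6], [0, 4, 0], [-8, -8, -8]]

multipliers: 0, 2, -3

Forward elimination:
R2: entry in column 1 is already 0 -> m_{21} = 0 (no row operation needed)
R3 <- R3 - (2)*R1:  [   0  -12    4 ]
R3 <- R3 - (-3)*R2:  [ 0  0  4 ]
Multipliers (in order of application): m_{21} = 0, m_{31} = 2, m_{32} = -3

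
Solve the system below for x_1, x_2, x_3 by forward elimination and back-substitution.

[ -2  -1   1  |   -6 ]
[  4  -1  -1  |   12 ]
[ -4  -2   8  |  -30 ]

Forward elimination on [A|b]:
R2 <- R2 - (-2)*R1:  [  0  -3   1   0 ]
R3 <- R3 - (2)*R1:  [   0    0    6  -18 ]
Row echelon form:
[ -2  -1  1  |   -6 ]
[  0  -3  1  |    0 ]
[  0   0  6  |  -18 ]
Back-substitution:
x_3 = (-18) / 6 = -3
x_2 = (0 - (1)*(-3)) / -3 = -1
x_1 = (-6 - (-1)*(-1) - (1)*(-3)) / -2 = 2

(2, -1, -3)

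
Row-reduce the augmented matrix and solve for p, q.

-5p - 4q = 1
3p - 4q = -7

Forward elimination on [A|b]:
R2 <- R2 - (-3/5)*R1:  [     0  -32/5  -32/5 ]
Row echelon form:
[ -5     -4  |      1 ]
[  0  -32/5  |  -32/5 ]
Back-substitution:
q = (-32/5) / (-32/5) = 1
p = (1 - (-4)*(1)) / -5 = -1

(-1, 1)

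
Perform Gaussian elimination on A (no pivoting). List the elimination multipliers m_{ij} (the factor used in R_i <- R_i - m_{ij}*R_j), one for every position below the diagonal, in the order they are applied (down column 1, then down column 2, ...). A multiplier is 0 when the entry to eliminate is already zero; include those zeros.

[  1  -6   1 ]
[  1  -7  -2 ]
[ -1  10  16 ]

Forward elimination:
R2 <- R2 - (1)*R1:  [  0  -1  -3 ]
R3 <- R3 - (-1)*R1:  [  0   4  17 ]
R3 <- R3 - (-4)*R2:  [ 0  0  5 ]
Multipliers (in order of application): m_{21} = 1, m_{31} = -1, m_{32} = -4

multipliers: 1, -1, -4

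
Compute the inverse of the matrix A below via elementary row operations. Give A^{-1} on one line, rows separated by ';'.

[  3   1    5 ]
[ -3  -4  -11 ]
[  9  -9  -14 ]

Gauss-Jordan on [A | I]:
R1 <- (1/3)*R1:  [   1  1/3  5/3  |  1/3    0    0 ]
R2 <- R2 - (-3)*R1:  [  0  -3  -6  |   1   1   0 ]
R3 <- R3 - (9)*R1:  [   0  -12  -29  |   -3    0    1 ]
R2 <- (1/-3)*R2:  [    0     1     2  |  -1/3  -1/3     0 ]
R1 <- R1 - (1/3)*R2:  [   1    0    1  |  4/9  1/9    0 ]
R3 <- R3 - (-12)*R2:  [  0   0  -5  |  -7  -4   1 ]
R3 <- (1/-5)*R3:  [    0     0     1  |   7/5   4/5  -1/5 ]
R1 <- R1 - (1)*R3:  [      1       0       0  |  -43/45  -31/45     1/5 ]
R2 <- R2 - (2)*R3:  [      0       1       0  |  -47/15  -29/15     2/5 ]
Right block of [I | A^{-1}] is the inverse:
[ -43/45  -31/45   1/5 ]
[ -47/15  -29/15   2/5 ]
[    7/5     4/5  -1/5 ]

inverse = [-43/45 -31/45 1/5; -47/15 -29/15 2/5; 7/5 4/5 -1/5]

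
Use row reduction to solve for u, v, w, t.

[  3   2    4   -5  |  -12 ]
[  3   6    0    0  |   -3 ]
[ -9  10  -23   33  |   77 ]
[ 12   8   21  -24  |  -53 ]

Forward elimination on [A|b]:
R2 <- R2 - (1)*R1:  [  0   4  -4   5   9 ]
R3 <- R3 - (-3)*R1:  [   0   16  -11   18   41 ]
R4 <- R4 - (4)*R1:  [  0   0   5  -4  -5 ]
R3 <- R3 - (4)*R2:  [  0   0   5  -2   5 ]
R4 <- R4 - (1)*R3:  [   0    0    0   -2  -10 ]
Row echelon form:
[ 3  2   4  -5  |  -12 ]
[ 0  4  -4   5  |    9 ]
[ 0  0   5  -2  |    5 ]
[ 0  0   0  -2  |  -10 ]
Back-substitution:
t = (-10) / -2 = 5
w = (5 - (-2)*(5)) / 5 = 3
v = (9 - (-4)*(3) - (5)*(5)) / 4 = -1
u = (-12 - (2)*(-1) - (4)*(3) - (-5)*(5)) / 3 = 1

(1, -1, 3, 5)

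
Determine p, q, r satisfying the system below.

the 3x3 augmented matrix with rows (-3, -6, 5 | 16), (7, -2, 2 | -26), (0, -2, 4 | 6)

Forward elimination on [A|b]:
R2 <- R2 - (-7/3)*R1:  [    0   -16  41/3  34/3 ]
R3 <- R3 - (1/8)*R2:  [     0      0  55/24  55/12 ]
Row echelon form:
[ -3   -6      5  |     16 ]
[  0  -16   41/3  |   34/3 ]
[  0    0  55/24  |  55/12 ]
Back-substitution:
r = (55/12) / (55/24) = 2
q = (34/3 - (41/3)*(2)) / -16 = 1
p = (16 - (-6)*(1) - (5)*(2)) / -3 = -4

(-4, 1, 2)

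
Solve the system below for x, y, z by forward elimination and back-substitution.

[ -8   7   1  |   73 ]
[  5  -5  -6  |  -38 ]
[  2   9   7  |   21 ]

Forward elimination on [A|b]:
R2 <- R2 - (-5/8)*R1:  [     0   -5/8  -43/8   61/8 ]
R3 <- R3 - (-1/4)*R1:  [     0   43/4   29/4  157/4 ]
R3 <- R3 - (-86/5)*R2:  [      0       0  -426/5   852/5 ]
Row echelon form:
[ -8     7       1  |     73 ]
[  0  -5/8   -43/8  |   61/8 ]
[  0     0  -426/5  |  852/5 ]
Back-substitution:
z = (852/5) / (-426/5) = -2
y = (61/8 - (-43/8)*(-2)) / (-5/8) = 5
x = (73 - (7)*(5) - (1)*(-2)) / -8 = -5

(-5, 5, -2)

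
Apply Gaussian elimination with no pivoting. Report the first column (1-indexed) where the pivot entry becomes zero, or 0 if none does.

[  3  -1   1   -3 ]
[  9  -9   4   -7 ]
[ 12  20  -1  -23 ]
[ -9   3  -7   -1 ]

first zero-pivot column = 0

Naive forward elimination:
R2 <- R2 - (3)*R1:  [  0  -6   1   2 ]
R3 <- R3 - (4)*R1:  [   0   24   -5  -11 ]
R4 <- R4 - (-3)*R1:  [   0    0   -4  -10 ]
R3 <- R3 - (-4)*R2:  [  0   0  -1  -3 ]
R4 <- R4 - (4)*R3:  [ 0  0  0  2 ]
All pivots nonzero; naive elimination completes without hitting a zero pivot.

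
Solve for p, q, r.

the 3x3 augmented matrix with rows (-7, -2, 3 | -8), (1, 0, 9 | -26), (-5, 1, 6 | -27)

Forward elimination on [A|b]:
R2 <- R2 - (-1/7)*R1:  [      0    -2/7    66/7  -190/7 ]
R3 <- R3 - (5/7)*R1:  [      0    17/7    27/7  -149/7 ]
R3 <- R3 - (-17/2)*R2:  [    0     0    84  -252 ]
Row echelon form:
[ -7    -2     3  |      -8 ]
[  0  -2/7  66/7  |  -190/7 ]
[  0     0    84  |    -252 ]
Back-substitution:
r = (-252) / 84 = -3
q = (-190/7 - (66/7)*(-3)) / (-2/7) = -4
p = (-8 - (-2)*(-4) - (3)*(-3)) / -7 = 1

(1, -4, -3)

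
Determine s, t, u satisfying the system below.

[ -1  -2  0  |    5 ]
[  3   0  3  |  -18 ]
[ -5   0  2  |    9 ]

(-3, -1, -3)

Forward elimination on [A|b]:
R2 <- R2 - (-3)*R1:  [  0  -6   3  -3 ]
R3 <- R3 - (5)*R1:  [   0   10    2  -16 ]
R3 <- R3 - (-5/3)*R2:  [   0    0    7  -21 ]
Row echelon form:
[ -1  -2  0  |    5 ]
[  0  -6  3  |   -3 ]
[  0   0  7  |  -21 ]
Back-substitution:
u = (-21) / 7 = -3
t = (-3 - (3)*(-3)) / -6 = -1
s = (5 - (-2)*(-1)) / -1 = -3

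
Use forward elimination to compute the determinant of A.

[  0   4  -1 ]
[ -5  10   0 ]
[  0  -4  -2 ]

det(A) = -60

Forward elimination:
R1 <-> R2   (pivot in column 1 was zero)
[ -5  10   0 ]
[  0   4  -1 ]
[  0  -4  -2 ]
R3 <- R3 - (-1)*R2:  [  0   0  -3 ]
Upper-triangular form:
[ -5  10   0 ]
[  0   4  -1 ]
[  0   0  -3 ]
det(A) = (-1)^1 * (-5) * (4) * (-3) = -60  (1 row swap -> sign -1)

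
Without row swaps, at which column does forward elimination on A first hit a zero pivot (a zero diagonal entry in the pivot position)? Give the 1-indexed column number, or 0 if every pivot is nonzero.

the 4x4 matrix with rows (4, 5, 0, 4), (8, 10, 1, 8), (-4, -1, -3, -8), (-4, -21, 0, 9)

Naive forward elimination:
R2 <- R2 - (2)*R1:  [ 0  0  1  0 ]
R3 <- R3 - (-1)*R1:  [  0   4  -3  -4 ]
R4 <- R4 - (-1)*R1:  [   0  -16    0   13 ]
Matrix at this point:
[ 4    5   0   4 ]
[ 0    0   1   0 ]
[ 0    4  -3  -4 ]
[ 0  -16   0  13 ]
Pivot entry (2,2) is zero but row 3 has 4 in column 2 -> naive elimination stops; a row interchange (e.g. R2 <-> R3) would be required here.

first zero-pivot column = 2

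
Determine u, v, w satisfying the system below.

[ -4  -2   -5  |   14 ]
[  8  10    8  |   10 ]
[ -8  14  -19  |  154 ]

(-1, 5, -4)

Forward elimination on [A|b]:
R2 <- R2 - (-2)*R1:  [  0   6  -2  38 ]
R3 <- R3 - (2)*R1:  [   0   18   -9  126 ]
R3 <- R3 - (3)*R2:  [  0   0  -3  12 ]
Row echelon form:
[ -4  -2  -5  |  14 ]
[  0   6  -2  |  38 ]
[  0   0  -3  |  12 ]
Back-substitution:
w = (12) / -3 = -4
v = (38 - (-2)*(-4)) / 6 = 5
u = (14 - (-2)*(5) - (-5)*(-4)) / -4 = -1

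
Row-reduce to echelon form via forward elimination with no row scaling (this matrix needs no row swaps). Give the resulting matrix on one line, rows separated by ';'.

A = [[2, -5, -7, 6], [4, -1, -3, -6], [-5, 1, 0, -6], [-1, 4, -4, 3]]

REF = [2 -5 -7 6; 0 9 11 -18; 0 0 -31/9 -14; 0 0 0 1455/31]

Forward elimination:
R2 <- R2 - (2)*R1:  [   0    9   11  -18 ]
R3 <- R3 - (-5/2)*R1:  [     0  -23/2  -35/2      9 ]
R4 <- R4 - (-1/2)*R1:  [     0    3/2  -15/2      6 ]
R3 <- R3 - (-23/18)*R2:  [     0      0  -31/9    -14 ]
R4 <- R4 - (1/6)*R2:  [     0      0  -28/3      9 ]
R4 <- R4 - (84/31)*R3:  [       0        0        0  1455/31 ]
Row echelon form:
[ 2  -5     -7        6 ]
[ 0   9     11      -18 ]
[ 0   0  -31/9      -14 ]
[ 0   0      0  1455/31 ]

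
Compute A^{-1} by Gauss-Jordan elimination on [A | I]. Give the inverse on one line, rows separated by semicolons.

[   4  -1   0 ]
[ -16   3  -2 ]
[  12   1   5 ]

inverse = [17/12 5/12 1/6; 14/3 5/3 2/3; -13/3 -4/3 -1/3]

Gauss-Jordan on [A | I]:
R1 <- (1/4)*R1:  [    1  -1/4     0  |   1/4     0     0 ]
R2 <- R2 - (-16)*R1:  [  0  -1  -2  |   4   1   0 ]
R3 <- R3 - (12)*R1:  [  0   4   5  |  -3   0   1 ]
R2 <- (1/-1)*R2:  [  0   1   2  |  -4  -1   0 ]
R1 <- R1 - (-1/4)*R2:  [    1     0   1/2  |  -3/4  -1/4     0 ]
R3 <- R3 - (4)*R2:  [  0   0  -3  |  13   4   1 ]
R3 <- (1/-3)*R3:  [     0      0      1  |  -13/3   -4/3   -1/3 ]
R1 <- R1 - (1/2)*R3:  [     1      0      0  |  17/12   5/12    1/6 ]
R2 <- R2 - (2)*R3:  [    0     1     0  |  14/3   5/3   2/3 ]
Right block of [I | A^{-1}] is the inverse:
[ 17/12  5/12   1/6 ]
[  14/3   5/3   2/3 ]
[ -13/3  -4/3  -1/3 ]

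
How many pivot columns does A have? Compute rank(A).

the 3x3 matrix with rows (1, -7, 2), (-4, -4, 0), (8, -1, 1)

Row reduction:
R2 <- R2 - (-4)*R1:  [   0  -32    8 ]
R3 <- R3 - (8)*R1:  [   0   55  -15 ]
R3 <- R3 - (-55/32)*R2:  [    0     0  -5/4 ]
Row echelon form:
[ 1   -7     2 ]
[ 0  -32     8 ]
[ 0    0  -5/4 ]
Nonzero rows / pivot columns: 3

rank(A) = 3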